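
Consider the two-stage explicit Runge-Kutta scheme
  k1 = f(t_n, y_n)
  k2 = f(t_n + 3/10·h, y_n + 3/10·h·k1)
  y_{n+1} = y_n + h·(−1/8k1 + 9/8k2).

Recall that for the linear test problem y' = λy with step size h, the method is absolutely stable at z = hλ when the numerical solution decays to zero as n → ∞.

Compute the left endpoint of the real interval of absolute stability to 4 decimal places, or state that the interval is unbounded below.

left endpoint -2.9630.

Set f=λy, z=hλ:
  k1=λy_n ⇒ h·k1=z·y_n;  k2=λ(1+3/10z)y_n ⇒ h·k2=z(1+3/10z)y_n
  y_{n+1}/y_n = 1 − 1/8z + 9/8z(1+3/10z) = 1 + z + 27/80z²
  R(z) = 1 + z + 27/80z².

Need |R(x)|<1, x<0.
x=-1.18: |R|=0.2899
R=1: x+27/80x²=0 ⇒ x=−80/27=-2.9630; min R=1−1/(4·27/80)=0.2593>−1
Confirm numerically:
  x=-2.737: |R|=0.79127 <1
  x=-2.268: |R|=0.46804 <1
  x=-1.988: |R|=0.34585 <1
  x=-1.524: |R|=0.25987 <1
  x=-3.355: |R|=1.44391 >1
  x=-3.281: |R|=1.35217 >1
  x=-3.095: |R|=1.13792 >1
Stable set (-2.9630, 0).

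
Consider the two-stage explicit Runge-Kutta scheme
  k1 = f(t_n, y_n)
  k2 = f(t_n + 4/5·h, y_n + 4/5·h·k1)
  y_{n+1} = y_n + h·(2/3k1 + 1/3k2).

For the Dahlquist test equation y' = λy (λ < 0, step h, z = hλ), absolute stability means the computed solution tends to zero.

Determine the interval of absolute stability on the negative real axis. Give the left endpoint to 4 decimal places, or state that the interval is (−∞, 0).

(-3.7500, 0).

Test eqn y'=λy, z=hλ:
  k1=λy_n ⇒ h·k1=z·y_n;  k2=λ(1+4/5z)y_n ⇒ h·k2=z(1+4/5z)y_n
  y_{n+1}/y_n = 1 + 2/3z + 1/3z(1+4/5z) = 1 + z + 4/15z²
  so R(z) = 1 + z + 4/15z².

Solve |R(x)|<1 on ℝ⁻.
x=-1.1: |R|=0.2227
R=1: x+4/15x²=0 ⇒ x=−15/4=-3.7500; min R=1−1/(4·4/15)=0.0625>−1
Confirm numerically:
  x=-3.468: |R|=0.73921 <1
  x=-2.144: |R|=0.08180 <1
  x=-2.069: |R|=0.07254 <1
  x=-4.058: |R|=1.33330 >1
  x=-4.032: |R|=1.30321 >1
  x=-3.932: |R|=1.19083 >1
So |R|<1 on (-3.7500, 0).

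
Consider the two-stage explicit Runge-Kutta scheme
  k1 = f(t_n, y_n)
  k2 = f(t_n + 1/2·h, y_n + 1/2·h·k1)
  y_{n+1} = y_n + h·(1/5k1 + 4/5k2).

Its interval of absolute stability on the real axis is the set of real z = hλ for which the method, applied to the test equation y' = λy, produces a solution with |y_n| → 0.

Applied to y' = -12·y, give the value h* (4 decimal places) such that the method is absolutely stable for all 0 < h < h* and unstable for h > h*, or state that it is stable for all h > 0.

(-2.5000,0); λ=-12 ⇒ h* = (5/2)/12 = 0.2083.

Test eqn y'=λy, z=hλ:
  k1=λy_n ⇒ h·k1=z·y_n;  k2=λ(1+1/2z)y_n ⇒ h·k2=z(1+1/2z)y_n
  y_{n+1}/y_n = 1 + 1/5z + 4/5z(1+1/2z) = 1 + z + 2/5z²
  Hence R(z) = 1 + z + 2/5z².

Find x<0 with |R(x)|<1.
x=-1.41: |R|=0.3852
R=1: x+2/5x²=0 ⇒ x=−5/2=-2.5000; min R=1−1/(4·2/5)=0.3750>−1
Confirm numerically:
  x=-2.135: |R|=0.68829 <1
  x=-2.075: |R|=0.64725 <1
  x=-1.377: |R|=0.38145 <1
  x=-3.007: |R|=1.60982 >1
  x=-2.975: |R|=1.56525 >1
  x=-2.859: |R|=1.41055 >1
So |R|<1 on (-2.5000, 0).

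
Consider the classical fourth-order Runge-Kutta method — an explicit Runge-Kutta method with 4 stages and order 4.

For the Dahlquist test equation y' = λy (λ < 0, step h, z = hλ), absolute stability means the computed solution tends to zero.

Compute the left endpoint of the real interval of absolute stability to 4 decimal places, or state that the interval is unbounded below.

z* = -2.7853.

On y'=λy, z=hλ:
  order 4, 4-stage ⇒ R(z)=1+z+z^2/2+z^3/6+z^4/24
  (e.g. R(-1.14)=0.33325, |R|=0.33325)

Need |R(x)|<1, x<0.
x=-1.14: |R|=0.3332
|R(-2.74)|=0.9338 |R(-2.5)|=0.6484 |R(-1.24)|=0.3095
Bisect:
  x_lo=-3.4232 |R|=2.4720  x_hi=-0.1530 |R|=0.8581
  mid=-1.78811 |R|=0.28365 →hi
  mid=-2.60567 |R|=0.76127 →hi
  mid=-3.01445 |R|=1.40416 →lo
  mid=-2.81006 |R|=1.03798 →lo
  mid=-2.70786 |R|=0.88940 →hi
  mid=-2.75896 |R|=0.96102 →hi
  mid=-2.78451 |R|=0.99882 →hi
  mid=-2.79728 |R|=1.01823 →lo
  ...
  [-2.78531,-2.78511] ⇒ x*=-2.7853
So |R|<1 on (-2.7853, 0).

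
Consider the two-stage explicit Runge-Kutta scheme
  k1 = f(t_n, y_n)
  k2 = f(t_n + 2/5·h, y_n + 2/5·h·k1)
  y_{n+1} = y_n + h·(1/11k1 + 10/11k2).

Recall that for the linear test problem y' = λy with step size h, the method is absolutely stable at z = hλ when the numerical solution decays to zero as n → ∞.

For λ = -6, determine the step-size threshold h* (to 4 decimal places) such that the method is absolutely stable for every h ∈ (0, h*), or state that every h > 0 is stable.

(-2.7500,0); λ=-6 ⇒ h* = (11/4)/6 = 0.4583.

Set f=λy, z=hλ:
  k1=λy_n ⇒ h·k1=z·y_n;  k2=λ(1+2/5z)y_n ⇒ h·k2=z(1+2/5z)y_n
  y_{n+1}/y_n = 1 + 1/11z + 10/11z(1+2/5z) = 1 + z + 4/11z²
  Hence R(z) = 1 + z + 4/11z².

Boundary: |R(x)|=1, x<0.
x=-1.21: |R|=0.3224
R=1: x+4/11x²=0 ⇒ x=−11/4=-2.7500; min R=1−1/(4·4/11)=0.3125>−1
Confirm numerically:
  x=-2.641: |R|=0.89532 <1
  x=-2.149: |R|=0.53035 <1
  x=-2.108: |R|=0.50788 <1
  x=-2.949: |R|=1.21340 >1
  x=-2.881: |R|=1.13724 >1
Stable set (-2.7500, 0).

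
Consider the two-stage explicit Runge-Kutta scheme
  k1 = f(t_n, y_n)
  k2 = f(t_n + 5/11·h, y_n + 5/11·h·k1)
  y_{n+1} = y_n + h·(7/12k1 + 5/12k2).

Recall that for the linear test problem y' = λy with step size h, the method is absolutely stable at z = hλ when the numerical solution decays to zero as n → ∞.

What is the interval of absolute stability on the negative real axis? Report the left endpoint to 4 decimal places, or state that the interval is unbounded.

With y'=λy (z=hλ):
  k1=λy_n ⇒ h·k1=z·y_n;  k2=λ(1+5/11z)y_n ⇒ h·k2=z(1+5/11z)y_n
  y_{n+1}/y_n = 1 + 7/12z + 5/12z(1+5/11z) = 1 + z + 25/132z²
  so R(z) = 1 + z + 25/132z².

Boundary: |R(x)|=1, x<0.
x=-0.62: |R|=0.4528
R=1: x+25/132x²=0 ⇒ x=−132/25=-5.2800; min R=1−1/(4·25/132)=-0.3200>−1
Confirm numerically:
  x=-3.314: |R|=0.23396 <1
  x=-2.883: |R|=0.30882 <1
  x=-2.677: |R|=0.31974 <1
  x=-2.381: |R|=0.30730 <1
  x=-5.806: |R|=1.57840 >1
  x=-5.749: |R|=1.51066 >1
  x=-5.532: |R|=1.26403 >1
Stable set (-5.2800, 0).

z∈(-5.2800,0).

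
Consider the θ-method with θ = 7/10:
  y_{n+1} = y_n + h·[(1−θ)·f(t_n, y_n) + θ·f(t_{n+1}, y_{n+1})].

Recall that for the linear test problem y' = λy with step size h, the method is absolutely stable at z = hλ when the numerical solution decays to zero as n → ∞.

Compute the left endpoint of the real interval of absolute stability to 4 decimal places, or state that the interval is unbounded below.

interval (−∞, 0).

With y'=λy (z=hλ):
  y_{n+1} = y_n + z·[3/10·y_n + 7/10·y_{n+1}] ⇒ (1 − 7/10z)y_{n+1} = (1 + 3/10z)y_n
  R(z) = (1 + 3/10z)/(1 − 7/10z).

Solve |R(x)|<1 on ℝ⁻.
x=-0.3: |R|=0.7521
x=-2: |R|=0.1667
x=-10: |R|=0.2500
x=-100: |R|=0.4085
θ=7/10≥1/2 ⇒ |1+3/10x|<|1−7/10x| ∀x<0 ⇒ stable on all of ℝ⁻.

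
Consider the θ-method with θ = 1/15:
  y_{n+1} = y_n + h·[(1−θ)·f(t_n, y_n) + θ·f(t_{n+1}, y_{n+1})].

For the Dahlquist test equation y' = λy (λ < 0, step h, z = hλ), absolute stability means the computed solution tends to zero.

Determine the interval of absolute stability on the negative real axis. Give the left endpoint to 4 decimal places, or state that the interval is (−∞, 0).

On y'=λy, z=hλ:
  y_{n+1} = y_n + z·[14/15·y_n + 1/15·y_{n+1}] ⇒ (1 − 1/15z)y_{n+1} = (1 + 14/15z)y_n
  Hence R(z) = (1 + 14/15z)/(1 − 1/15z).

Solve |R(x)|<1 on ℝ⁻.
x=-1.61: |R|=0.4539
R=−1: 1+14/15x = −1+1/15x ⇒ -13/15x=2 ⇒ x=2/(-13/15)=-2.3077
Confirm numerically:
  x=-1.915: |R|=0.69820 <1
  x=-1.903: |R|=0.68875 <1
  x=-1.486: |R|=0.35206 <1
  x=-1.260: |R|=0.16236 <1
  x=-2.694: |R|=1.28383 >1
  x=-2.364: |R|=1.04216 >1
So |R|<1 on (-2.3077, 0).

(-2.3077, 0).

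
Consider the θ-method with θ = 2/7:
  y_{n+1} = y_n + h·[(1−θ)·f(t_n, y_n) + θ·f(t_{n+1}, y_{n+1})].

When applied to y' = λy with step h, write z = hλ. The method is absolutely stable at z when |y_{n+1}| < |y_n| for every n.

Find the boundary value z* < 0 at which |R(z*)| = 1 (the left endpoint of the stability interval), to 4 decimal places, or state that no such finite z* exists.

z* = -4.6667.

With y'=λy (z=hλ):
  y_{n+1} = y_n + z·[5/7·y_n + 2/7·y_{n+1}] ⇒ (1 − 2/7z)y_{n+1} = (1 + 5/7z)y_n
  Hence R(z) = (1 + 5/7z)/(1 − 2/7z).

Boundary: |R(x)|=1, x<0.
x=-1.19: |R|=0.1119
R=−1: 1+5/7x = −1+2/7x ⇒ -3/7x=2 ⇒ x=2/(-3/7)=-4.6667
Confirm numerically:
  x=-2.983: |R|=0.61044 <1
  x=-2.377: |R|=0.41560 <1
  x=-2.092: |R|=0.30937 <1
  x=-5.183: |R|=1.08920 >1
  x=-4.974: |R|=1.05440 >1
  x=-4.791: |R|=1.02249 >1
Interval (-4.6667, 0).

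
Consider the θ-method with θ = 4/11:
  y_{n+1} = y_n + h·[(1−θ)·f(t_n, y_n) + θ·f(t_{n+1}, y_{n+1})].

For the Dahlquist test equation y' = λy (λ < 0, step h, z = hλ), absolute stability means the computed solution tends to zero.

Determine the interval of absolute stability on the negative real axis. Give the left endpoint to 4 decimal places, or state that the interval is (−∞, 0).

z∈(-7.3333,0).

Set f=λy, z=hλ:
  y_{n+1} = y_n + z·[7/11·y_n + 4/11·y_{n+1}] ⇒ (1 − 4/11z)y_{n+1} = (1 + 7/11z)y_n
  so R(z) = (1 + 7/11z)/(1 − 4/11z).

Find x<0 with |R(x)|<1.
x=-0.51: |R|=0.5698
R=−1: 1+7/11x = −1+4/11x ⇒ -3/11x=2 ⇒ x=2/(-3/11)=-7.3333
Confirm numerically:
  x=-4.777: |R|=0.74528 <1
  x=-3.659: |R|=0.57002 <1
  x=-3.339: |R|=0.50801 <1
  x=-7.899: |R|=1.03984 >1
  x=-7.808: |R|=1.03372 >1
  x=-7.529: |R|=1.01428 >1
So |R|<1 on (-7.3333, 0).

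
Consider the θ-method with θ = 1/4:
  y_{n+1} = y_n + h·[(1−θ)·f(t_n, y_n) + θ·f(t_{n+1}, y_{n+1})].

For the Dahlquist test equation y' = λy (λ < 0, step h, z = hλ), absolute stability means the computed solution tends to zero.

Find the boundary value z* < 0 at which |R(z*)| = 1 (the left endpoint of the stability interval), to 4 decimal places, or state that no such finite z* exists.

Test eqn y'=λy, z=hλ:
  y_{n+1} = y_n + z·[3/4·y_n + 1/4·y_{n+1}] ⇒ (1 − 1/4z)y_{n+1} = (1 + 3/4z)y_n
  so R(z) = (1 + 3/4z)/(1 − 1/4z).

Find x<0 with |R(x)|<1.
x=-0.33: |R|=0.6952
R=−1: 1+3/4x = −1+1/4x ⇒ -1/2x=2 ⇒ x=2/(-1/2)=-4.0000
Confirm numerically:
  x=-3.699: |R|=0.92181 <1
  x=-3.374: |R|=0.83021 <1
  x=-2.874: |R|=0.67239 <1
  x=-2.660: |R|=0.59760 <1
  x=-4.514: |R|=1.12074 >1
  x=-4.378: |R|=1.09024 >1
Stable set (-4.0000, 0).

left endpoint -4.0000.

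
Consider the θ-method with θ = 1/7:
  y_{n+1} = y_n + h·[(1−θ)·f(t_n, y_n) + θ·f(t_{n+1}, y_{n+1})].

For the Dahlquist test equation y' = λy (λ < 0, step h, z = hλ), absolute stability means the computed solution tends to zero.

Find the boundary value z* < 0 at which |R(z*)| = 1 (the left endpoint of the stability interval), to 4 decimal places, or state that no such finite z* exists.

left endpoint -2.8000.

Set f=λy, z=hλ:
  y_{n+1} = y_n + z·[6/7·y_n + 1/7·y_{n+1}] ⇒ (1 − 1/7z)y_{n+1} = (1 + 6/7z)y_n
  Hence R(z) = (1 + 6/7z)/(1 − 1/7z).

Need |R(x)|<1, x<0.
x=-0.47: |R|=0.5596
R=−1: 1+6/7x = −1+1/7x ⇒ -5/7x=2 ⇒ x=2/(-5/7)=-2.8000
Confirm numerically:
  x=-1.620: |R|=0.31555 <1
  x=-1.445: |R|=0.19775 <1
  x=-1.432: |R|=0.18880 <1
  x=-3.353: |R|=1.26707 >1
  x=-3.311: |R|=1.24779 >1
  x=-3.070: |R|=1.13406 >1
Stable set (-2.8000, 0).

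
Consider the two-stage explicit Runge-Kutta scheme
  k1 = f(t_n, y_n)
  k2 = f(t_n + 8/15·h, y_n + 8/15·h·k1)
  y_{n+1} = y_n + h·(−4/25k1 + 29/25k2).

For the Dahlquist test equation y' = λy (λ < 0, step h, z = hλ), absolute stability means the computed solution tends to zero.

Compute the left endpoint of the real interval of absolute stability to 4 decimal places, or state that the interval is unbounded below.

With y'=λy (z=hλ):
  k1=λy_n ⇒ h·k1=z·y_n;  k2=λ(1+8/15z)y_n ⇒ h·k2=z(1+8/15z)y_n
  y_{n+1}/y_n = 1 − 4/25z + 29/25z(1+8/15z) = 1 + z + 232/375z²
  Hence R(z) = 1 + z + 232/375z².

Find x<0 with |R(x)|<1.
x=-0.98: |R|=0.6142
R=1: x+232/375x²=0 ⇒ x=−375/232=-1.6164; min R=1−1/(4·232/375)=0.5959>−1
Confirm numerically:
  x=-1.359: |R|=0.78360 <1
  x=-0.979: |R|=0.61396 <1
  x=-0.803: |R|=0.59592 <1
  x=-0.679: |R|=0.60623 <1
  x=-1.814: |R|=1.22178 >1
  x=-1.766: |R|=1.16347 >1
Interval (-1.6164, 0).

left endpoint -1.6164.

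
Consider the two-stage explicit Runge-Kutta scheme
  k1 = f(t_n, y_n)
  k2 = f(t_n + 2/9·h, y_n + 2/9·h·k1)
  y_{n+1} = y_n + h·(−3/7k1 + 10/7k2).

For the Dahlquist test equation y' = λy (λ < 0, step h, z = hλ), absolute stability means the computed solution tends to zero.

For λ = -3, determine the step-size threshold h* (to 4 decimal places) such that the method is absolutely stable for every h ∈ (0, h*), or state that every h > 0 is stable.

(-3.1500,0); λ=-3 ⇒ h* = (63/20)/3 = 1.0500.

Test eqn y'=λy, z=hλ:
  k1=λy_n ⇒ h·k1=z·y_n;  k2=λ(1+2/9z)y_n ⇒ h·k2=z(1+2/9z)y_n
  y_{n+1}/y_n = 1 − 3/7z + 10/7z(1+2/9z) = 1 + z + 20/63z²
  R(z) = 1 + z + 20/63z².

Need |R(x)|<1, x<0.
x=-1.53: |R|=0.2131
R=1: x+20/63x²=0 ⇒ x=−63/20=-3.1500; min R=1−1/(4·20/63)=0.2125>−1
Confirm numerically:
  x=-1.652: |R|=0.21438 <1
  x=-1.599: |R|=0.21268 <1
  x=-1.370: |R|=0.22584 <1
  x=-3.518: |R|=1.41099 >1
  x=-3.368: |R|=1.23309 >1
  x=-3.228: |R|=1.07993 >1
Stable set (-3.1500, 0).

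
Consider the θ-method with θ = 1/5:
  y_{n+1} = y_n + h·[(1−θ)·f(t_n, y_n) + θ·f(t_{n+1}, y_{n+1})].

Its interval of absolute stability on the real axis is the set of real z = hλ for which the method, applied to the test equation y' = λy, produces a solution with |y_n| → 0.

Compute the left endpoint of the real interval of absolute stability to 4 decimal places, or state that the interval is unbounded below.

Set f=λy, z=hλ:
  y_{n+1} = y_n + z·[4/5·y_n + 1/5·y_{n+1}] ⇒ (1 − 1/5z)y_{n+1} = (1 + 4/5z)y_n
  ⇒ R(z) = (1 + 4/5z)/(1 − 1/5z).

Boundary: |R(x)|=1, x<0.
x=-1.14: |R|=0.0717
R=−1: 1+4/5x = −1+1/5x ⇒ -3/5x=2 ⇒ x=2/(-3/5)=-3.3333
Confirm numerically:
  x=-2.849: |R|=0.81488 <1
  x=-2.346: |R|=0.59679 <1
  x=-2.266: |R|=0.55932 <1
  x=-3.786: |R|=1.15456 >1
  x=-3.452: |R|=1.04212 >1
  x=-3.380: |R|=1.01671 >1
Interval (-3.3333, 0).

z* = -3.3333.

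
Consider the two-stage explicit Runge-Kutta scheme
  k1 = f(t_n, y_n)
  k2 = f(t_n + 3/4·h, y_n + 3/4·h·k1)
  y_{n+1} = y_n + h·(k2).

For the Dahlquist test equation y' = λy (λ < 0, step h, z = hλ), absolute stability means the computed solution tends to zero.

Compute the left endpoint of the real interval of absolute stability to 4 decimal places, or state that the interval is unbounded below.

z* = -1.3333.

Set f=λy, z=hλ:
  k1=λy_n ⇒ h·k1=z·y_n;  k2=λ(1+3/4z)y_n ⇒ h·k2=z(1+3/4z)y_n
  y_{n+1}/y_n = 1 + z(1+3/4z) = 1 + z + 3/4z²
  Hence R(z) = 1 + z + 3/4z².

Find x<0 with |R(x)|<1.
x=-0.54: |R|=0.6787
R=1: x+3/4x²=0 ⇒ x=−4/3=-1.3333; min R=1−1/(4·3/4)=0.6667>−1
Confirm numerically:
  x=-0.797: |R|=0.67941 <1
  x=-0.750: |R|=0.67188 <1
  x=-0.685: |R|=0.66692 <1
  x=-1.616: |R|=1.34259 >1
  x=-1.517: |R|=1.20897 >1
Stable set (-1.3333, 0).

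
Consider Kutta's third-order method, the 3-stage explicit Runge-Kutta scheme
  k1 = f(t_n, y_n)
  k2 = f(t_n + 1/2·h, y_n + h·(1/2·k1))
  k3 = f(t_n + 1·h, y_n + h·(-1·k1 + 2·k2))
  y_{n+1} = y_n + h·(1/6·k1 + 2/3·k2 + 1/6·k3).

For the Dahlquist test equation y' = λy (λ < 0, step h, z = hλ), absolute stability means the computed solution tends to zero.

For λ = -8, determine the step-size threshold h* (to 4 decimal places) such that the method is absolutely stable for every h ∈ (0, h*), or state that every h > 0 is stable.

(-2.5127,0); λ=-8 ⇒ h* = 0.3141.

Test eqn y'=λy, z=hλ:
  order 3, 3-stage ⇒ R(z)=1+z+z^2/2+z^3/6
  (e.g. R(-1.54)=0.03709, |R|=0.03709)

Solve |R(x)|<1 on ℝ⁻.
x=-1.54: |R|=0.0371
|R(-2.55)|=1.0623 |R(-1.79)|=0.1438 |R(-0.92)|=0.3734
Bisect:
  x_lo=-3.2030 |R|=2.5501  x_hi=-0.1700 |R|=0.8436
  mid=-1.68649 |R|=0.06383 →hi
  mid=-2.44474 |R|=0.89164 →hi
  mid=-2.82387 |R|=1.58978 →lo
  mid=-2.63431 |R|=1.21135 →lo
  mid=-2.53952 |R|=1.04458 →lo
  mid=-2.49213 |R|=0.96643 →hi
  mid=-2.51583 |R|=1.00508 →lo
  mid=-2.50398 |R|=0.98565 →hi
  mid=-2.50990 |R|=0.99534 →hi
  mid=-2.51287 |R|=1.00020 →lo
  ...
  [-2.51287,-2.51268] ⇒ x*=-2.5127
Interval (-2.5127, 0).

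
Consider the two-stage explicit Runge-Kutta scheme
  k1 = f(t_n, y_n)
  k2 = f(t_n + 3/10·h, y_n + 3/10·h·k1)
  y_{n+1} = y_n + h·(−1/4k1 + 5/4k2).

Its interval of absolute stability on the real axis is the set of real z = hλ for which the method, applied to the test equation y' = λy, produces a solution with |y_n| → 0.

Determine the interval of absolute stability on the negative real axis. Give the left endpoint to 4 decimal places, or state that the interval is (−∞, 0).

(-2.6667, 0).

On y'=λy, z=hλ:
  k1=λy_n ⇒ h·k1=z·y_n;  k2=λ(1+3/10z)y_n ⇒ h·k2=z(1+3/10z)y_n
  y_{n+1}/y_n = 1 − 1/4z + 5/4z(1+3/10z) = 1 + z + 3/8z²
  ⇒ R(z) = 1 + z + 3/8z².

Find x<0 with |R(x)|<1.
x=-0.54: |R|=0.5694
R=1: x+3/8x²=0 ⇒ x=−8/3=-2.6667; min R=1−1/(4·3/8)=0.3333>−1
Confirm numerically:
  x=-2.086: |R|=0.54577 <1
  x=-2.041: |R|=0.52113 <1
  x=-1.921: |R|=0.46284 <1
  x=-1.148: |R|=0.34621 <1
  x=-2.719: |R|=1.05336 >1
  x=-2.697: |R|=1.03068 >1
Interval (-2.6667, 0).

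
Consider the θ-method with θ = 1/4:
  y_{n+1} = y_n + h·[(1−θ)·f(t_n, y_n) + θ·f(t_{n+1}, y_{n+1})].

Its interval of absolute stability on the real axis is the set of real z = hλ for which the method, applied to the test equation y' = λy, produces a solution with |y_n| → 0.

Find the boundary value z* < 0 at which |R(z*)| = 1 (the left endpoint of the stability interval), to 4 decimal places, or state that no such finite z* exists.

z* = -4.0000.

Test eqn y'=λy, z=hλ:
  y_{n+1} = y_n + z·[3/4·y_n + 1/4·y_{n+1}] ⇒ (1 − 1/4z)y_{n+1} = (1 + 3/4z)y_n
  R(z) = (1 + 3/4z)/(1 − 1/4z).

Boundary: |R(x)|=1, x<0.
x=-1.08: |R|=0.1496
R=−1: 1+3/4x = −1+1/4x ⇒ -1/2x=2 ⇒ x=2/(-1/2)=-4.0000
Confirm numerically:
  x=-2.530: |R|=0.54977 <1
  x=-1.761: |R|=0.22270 <1
  x=-1.704: |R|=0.19495 <1
  x=-4.149: |R|=1.03657 >1
  x=-4.099: |R|=1.02445 >1
Interval (-4.0000, 0).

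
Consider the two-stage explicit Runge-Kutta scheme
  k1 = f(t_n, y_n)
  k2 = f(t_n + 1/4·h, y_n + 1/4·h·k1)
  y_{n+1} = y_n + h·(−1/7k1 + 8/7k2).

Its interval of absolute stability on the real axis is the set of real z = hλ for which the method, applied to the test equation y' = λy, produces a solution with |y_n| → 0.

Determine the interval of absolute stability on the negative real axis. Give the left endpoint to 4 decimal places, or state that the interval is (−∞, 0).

With y'=λy (z=hλ):
  k1=λy_n ⇒ h·k1=z·y_n;  k2=λ(1+1/4z)y_n ⇒ h·k2=z(1+1/4z)y_n
  y_{n+1}/y_n = 1 − 1/7z + 8/7z(1+1/4z) = 1 + z + 2/7z²
  ⇒ R(z) = 1 + z + 2/7z².

Boundary: |R(x)|=1, x<0.
x=-1.11: |R|=0.2420
R=1: x+2/7x²=0 ⇒ x=−7/2=-3.5000; min R=1−1/(4·2/7)=0.1250>−1
Confirm numerically:
  x=-3.097: |R|=0.64340 <1
  x=-2.639: |R|=0.35081 <1
  x=-1.959: |R|=0.13748 <1
  x=-3.998: |R|=1.56886 >1
  x=-3.676: |R|=1.18485 >1
  x=-3.588: |R|=1.09021 >1
Interval (-3.5000, 0).

(-3.5000, 0).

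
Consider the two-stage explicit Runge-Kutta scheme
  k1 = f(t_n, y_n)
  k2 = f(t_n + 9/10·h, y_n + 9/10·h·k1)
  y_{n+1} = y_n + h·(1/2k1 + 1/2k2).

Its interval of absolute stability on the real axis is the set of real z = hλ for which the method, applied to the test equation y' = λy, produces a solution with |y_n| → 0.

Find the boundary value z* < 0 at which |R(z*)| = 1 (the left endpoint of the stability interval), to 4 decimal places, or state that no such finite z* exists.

z* = -2.2222.

With y'=λy (z=hλ):
  k1=λy_n ⇒ h·k1=z·y_n;  k2=λ(1+9/10z)y_n ⇒ h·k2=z(1+9/10z)y_n
  y_{n+1}/y_n = 1 + 1/2z + 1/2z(1+9/10z) = 1 + z + 9/20z²
  Hence R(z) = 1 + z + 9/20z².

Find x<0 with |R(x)|<1.
x=-1.46: |R|=0.4992
R=1: x+9/20x²=0 ⇒ x=−20/9=-2.2222; min R=1−1/(4·9/20)=0.4444>−1
Confirm numerically:
  x=-1.979: |R|=0.78340 <1
  x=-1.189: |R|=0.44717 <1
  x=-1.163: |R|=0.44566 <1
  x=-0.955: |R|=0.45541 <1
  x=-2.441: |R|=1.24032 >1
  x=-2.321: |R|=1.10317 >1
So |R|<1 on (-2.2222, 0).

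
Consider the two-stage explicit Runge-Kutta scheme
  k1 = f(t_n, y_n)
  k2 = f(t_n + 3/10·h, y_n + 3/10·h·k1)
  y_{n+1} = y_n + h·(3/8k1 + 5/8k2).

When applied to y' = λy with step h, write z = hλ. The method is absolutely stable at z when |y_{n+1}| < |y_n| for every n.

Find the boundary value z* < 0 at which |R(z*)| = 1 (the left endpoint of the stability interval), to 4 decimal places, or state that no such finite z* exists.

On y'=λy, z=hλ:
  k1=λy_n ⇒ h·k1=z·y_n;  k2=λ(1+3/10z)y_n ⇒ h·k2=z(1+3/10z)y_n
  y_{n+1}/y_n = 1 + 3/8z + 5/8z(1+3/10z) = 1 + z + 3/16z²
  Hence R(z) = 1 + z + 3/16z².

Solve |R(x)|<1 on ℝ⁻.
x=-1.6: |R|=0.1200
R=1: x+3/16x²=0 ⇒ x=−16/3=-5.3333; min R=1−1/(4·3/16)=-0.3333>−1
Confirm numerically:
  x=-5.140: |R|=0.81367 <1
  x=-5.121: |R|=0.79612 <1
  x=-4.115: |R|=0.05998 <1
  x=-3.052: |R|=0.30549 <1
  x=-5.907: |R|=1.63537 >1
  x=-5.861: |R|=1.57987 >1
Stable set (-5.3333, 0).

left endpoint -5.3333.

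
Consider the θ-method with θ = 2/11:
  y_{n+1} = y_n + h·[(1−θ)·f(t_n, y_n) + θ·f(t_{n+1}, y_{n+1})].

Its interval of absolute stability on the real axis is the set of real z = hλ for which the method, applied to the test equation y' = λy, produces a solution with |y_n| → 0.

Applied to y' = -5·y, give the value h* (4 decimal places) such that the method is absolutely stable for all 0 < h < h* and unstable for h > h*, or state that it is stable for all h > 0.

(-3.1429,0); λ=-5 ⇒ h* = (22/7)/5 = 0.6286.

Set f=λy, z=hλ:
  y_{n+1} = y_n + z·[9/11·y_n + 2/11·y_{n+1}] ⇒ (1 − 2/11z)y_{n+1} = (1 + 9/11z)y_n
  Hence R(z) = (1 + 9/11z)/(1 − 2/11z).

Boundary: |R(x)|=1, x<0.
x=-1.14: |R|=0.0557
R=−1: 1+9/11x = −1+2/11x ⇒ -7/11x=2 ⇒ x=2/(-7/11)=-3.1429
Confirm numerically:
  x=-3.016: |R|=0.94786 <1
  x=-2.897: |R|=0.89752 <1
  x=-2.686: |R|=0.80467 <1
  x=-2.600: |R|=0.76543 <1
  x=-3.657: |R|=1.19652 >1
  x=-3.169: |R|=1.01055 >1
Stable set (-3.1429, 0).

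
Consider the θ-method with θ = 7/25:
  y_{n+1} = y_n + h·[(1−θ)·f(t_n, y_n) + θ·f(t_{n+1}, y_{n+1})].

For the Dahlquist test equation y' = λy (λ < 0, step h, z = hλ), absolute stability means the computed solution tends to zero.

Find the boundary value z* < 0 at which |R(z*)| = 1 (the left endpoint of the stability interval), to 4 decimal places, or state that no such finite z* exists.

z* = -4.5455.

Set f=λy, z=hλ:
  y_{n+1} = y_n + z·[18/25·y_n + 7/25·y_{n+1}] ⇒ (1 − 7/25z)y_{n+1} = (1 + 18/25z)y_n
  so R(z) = (1 + 18/25z)/(1 − 7/25z).

Solve |R(x)|<1 on ℝ⁻.
x=-1.48: |R|=0.0464
R=−1: 1+18/25x = −1+7/25x ⇒ -11/25x=2 ⇒ x=2/(-11/25)=-4.5455
Confirm numerically:
  x=-4.370: |R|=0.96528 <1
  x=-4.106: |R|=0.91005 <1
  x=-3.364: |R|=0.73231 <1
  x=-5.080: |R|=1.09709 >1
  x=-4.583: |R|=1.00724 >1
Interval (-4.5455, 0).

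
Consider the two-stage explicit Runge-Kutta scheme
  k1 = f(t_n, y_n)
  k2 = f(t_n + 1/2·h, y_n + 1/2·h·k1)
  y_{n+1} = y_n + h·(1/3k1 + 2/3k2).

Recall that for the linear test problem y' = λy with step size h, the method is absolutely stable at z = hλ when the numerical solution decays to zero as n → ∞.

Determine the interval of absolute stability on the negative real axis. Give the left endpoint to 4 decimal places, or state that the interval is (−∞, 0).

Set f=λy, z=hλ:
  k1=λy_n ⇒ h·k1=z·y_n;  k2=λ(1+1/2z)y_n ⇒ h·k2=z(1+1/2z)y_n
  y_{n+1}/y_n = 1 + 1/3z + 2/3z(1+1/2z) = 1 + z + 1/3z²
  so R(z) = 1 + z + 1/3z².

Need |R(x)|<1, x<0.
x=-0.8: |R|=0.4133
R=1: x+1/3x²=0 ⇒ x=−3=-3.0000; min R=1−1/(4·1/3)=0.2500>−1
Confirm numerically:
  x=-2.969: |R|=0.96932 <1
  x=-2.507: |R|=0.58802 <1
  x=-2.359: |R|=0.49596 <1
  x=-2.043: |R|=0.34828 <1
  x=-3.409: |R|=1.46476 >1
  x=-3.281: |R|=1.30732 >1
  x=-3.025: |R|=1.02521 >1
So |R|<1 on (-3.0000, 0).

z∈(-3.0000,0).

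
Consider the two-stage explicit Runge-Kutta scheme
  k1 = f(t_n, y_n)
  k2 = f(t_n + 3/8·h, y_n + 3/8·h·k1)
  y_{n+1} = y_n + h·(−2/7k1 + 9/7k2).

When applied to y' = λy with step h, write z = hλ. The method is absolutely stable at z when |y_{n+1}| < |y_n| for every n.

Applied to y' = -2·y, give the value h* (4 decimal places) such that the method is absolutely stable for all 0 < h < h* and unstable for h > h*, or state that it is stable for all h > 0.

(-2.0741,0); λ=-2 ⇒ h* = (56/27)/2 = 1.0370.

Test eqn y'=λy, z=hλ:
  k1=λy_n ⇒ h·k1=z·y_n;  k2=λ(1+3/8z)y_n ⇒ h·k2=z(1+3/8z)y_n
  y_{n+1}/y_n = 1 − 2/7z + 9/7z(1+3/8z) = 1 + z + 27/56z²
  so R(z) = 1 + z + 27/56z².

Need |R(x)|<1, x<0.
x=-1.19: |R|=0.4928
R=1: x+27/56x²=0 ⇒ x=−56/27=-2.0741; min R=1−1/(4·27/56)=0.4815>−1
Confirm numerically:
  x=-1.941: |R|=0.87546 <1
  x=-1.707: |R|=0.69789 <1
  x=-1.400: |R|=0.54500 <1
  x=-1.312: |R|=0.51793 <1
  x=-2.454: |R|=1.44952 >1
  x=-2.391: |R|=1.36535 >1
  x=-2.386: |R|=1.35884 >1
Interval (-2.0741, 0).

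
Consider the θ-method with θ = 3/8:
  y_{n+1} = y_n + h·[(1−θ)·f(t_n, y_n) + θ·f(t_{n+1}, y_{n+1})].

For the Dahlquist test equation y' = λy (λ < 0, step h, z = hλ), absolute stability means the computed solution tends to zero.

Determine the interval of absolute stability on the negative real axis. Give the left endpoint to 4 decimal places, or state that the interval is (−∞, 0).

z∈(-8.0000,0).

Set f=λy, z=hλ:
  y_{n+1} = y_n + z·[5/8·y_n + 3/8·y_{n+1}] ⇒ (1 − 3/8z)y_{n+1} = (1 + 5/8z)y_n
  so R(z) = (1 + 5/8z)/(1 − 3/8z).

Solve |R(x)|<1 on ℝ⁻.
x=-1.39: |R|=0.0863
R=−1: 1+5/8x = −1+3/8x ⇒ -1/4x=2 ⇒ x=2/(-1/4)=-8.0000
Confirm numerically:
  x=-5.395: |R|=0.78458 <1
  x=-5.225: |R|=0.76558 <1
  x=-4.468: |R|=0.66997 <1
  x=-4.086: |R|=0.61358 <1
  x=-8.370: |R|=1.02235 >1
  x=-8.307: |R|=1.01865 >1
  x=-8.227: |R|=1.01389 >1
Stable set (-8.0000, 0).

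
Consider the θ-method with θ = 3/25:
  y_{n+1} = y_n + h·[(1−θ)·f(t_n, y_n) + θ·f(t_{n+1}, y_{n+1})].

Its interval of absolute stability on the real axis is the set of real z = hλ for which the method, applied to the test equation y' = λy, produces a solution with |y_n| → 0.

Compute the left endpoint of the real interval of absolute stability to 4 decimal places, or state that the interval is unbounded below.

On y'=λy, z=hλ:
  y_{n+1} = y_n + z·[22/25·y_n + 3/25·y_{n+1}] ⇒ (1 − 3/25z)y_{n+1} = (1 + 22/25z)y_n
  Hence R(z) = (1 + 22/25z)/(1 − 3/25z).

Find x<0 with |R(x)|<1.
x=-1.2: |R|=0.0490
R=−1: 1+22/25x = −1+3/25x ⇒ -19/25x=2 ⇒ x=2/(-19/25)=-2.6316
Confirm numerically:
  x=-2.541: |R|=0.94725 <1
  x=-2.470: |R|=0.90528 <1
  x=-1.704: |R|=0.41472 <1
  x=-3.190: |R|=1.30691 >1
  x=-2.833: |R|=1.11424 >1
  x=-2.667: |R|=1.02039 >1
Stable set (-2.6316, 0).

z* = -2.6316.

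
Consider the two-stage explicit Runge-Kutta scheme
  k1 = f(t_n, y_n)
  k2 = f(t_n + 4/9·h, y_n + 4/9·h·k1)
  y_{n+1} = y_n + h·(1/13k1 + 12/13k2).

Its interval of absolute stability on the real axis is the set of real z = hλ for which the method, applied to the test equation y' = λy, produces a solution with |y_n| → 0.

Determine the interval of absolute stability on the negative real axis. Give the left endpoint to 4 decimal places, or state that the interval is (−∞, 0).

Set f=λy, z=hλ:
  k1=λy_n ⇒ h·k1=z·y_n;  k2=λ(1+4/9z)y_n ⇒ h·k2=z(1+4/9z)y_n
  y_{n+1}/y_n = 1 + 1/13z + 12/13z(1+4/9z) = 1 + z + 16/39z²
  Hence R(z) = 1 + z + 16/39z².

Solve |R(x)|<1 on ℝ⁻.
x=-0.77: |R|=0.4732
R=1: x+16/39x²=0 ⇒ x=−39/16=-2.4375; min R=1−1/(4·16/39)=0.3906>−1
Confirm numerically:
  x=-2.279: |R|=0.85181 <1
  x=-1.101: |R|=0.39631 <1
  x=-1.020: |R|=0.40683 <1
  x=-1.018: |R|=0.40716 <1
  x=-2.805: |R|=1.42291 >1
  x=-2.729: |R|=1.32636 >1
Interval (-2.4375, 0).

z∈(-2.4375,0).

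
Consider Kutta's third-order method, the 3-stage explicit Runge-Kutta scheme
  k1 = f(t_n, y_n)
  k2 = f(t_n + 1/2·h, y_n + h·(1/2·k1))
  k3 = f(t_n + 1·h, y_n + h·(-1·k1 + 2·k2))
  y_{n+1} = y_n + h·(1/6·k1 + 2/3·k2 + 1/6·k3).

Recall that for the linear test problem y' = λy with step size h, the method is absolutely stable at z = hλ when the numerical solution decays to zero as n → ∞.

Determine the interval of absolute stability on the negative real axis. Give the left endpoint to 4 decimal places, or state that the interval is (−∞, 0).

(-2.5127, 0).

Test eqn y'=λy, z=hλ:
  order 3, 3-stage ⇒ R(z)=1+z+z^2/2+z^3/6
  (e.g. R(-1.24)=0.21103, |R|=0.21103)

Find x<0 with |R(x)|<1.
x=-1.24: |R|=0.2110
|R(-1.84)|=0.1855 |R(-1.31)|=0.1734 |R(-0.86)|=0.4038
Bisect:
  x_lo=-2.9651 |R|=1.9139  x_hi=-0.2010 |R|=0.8179
  mid=-1.58303 |R|=0.00878 →hi
  mid=-2.27406 |R|=0.64838 →hi
  mid=-2.61957 |R|=1.18448 →lo
  mid=-2.44682 |R|=0.89484 →hi
  mid=-2.53320 |R|=1.03394 →lo
  mid=-2.49001 |R|=0.96300 →hi
  mid=-2.51160 |R|=0.99812 →hi
  mid=-2.52240 |R|=1.01594 →lo
  mid=-2.51700 |R|=1.00701 →lo
  ...
  [-2.51278,-2.51261] ⇒ x*=-2.5127
Interval (-2.5127, 0).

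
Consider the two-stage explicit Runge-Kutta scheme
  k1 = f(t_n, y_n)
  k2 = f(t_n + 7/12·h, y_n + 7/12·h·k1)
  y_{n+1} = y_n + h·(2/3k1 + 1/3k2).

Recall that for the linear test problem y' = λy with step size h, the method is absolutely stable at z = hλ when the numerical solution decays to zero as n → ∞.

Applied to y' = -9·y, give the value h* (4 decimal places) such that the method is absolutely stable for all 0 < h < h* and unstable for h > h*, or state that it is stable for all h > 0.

(-5.1429,0); λ=-9 ⇒ h* = (36/7)/9 = 0.5714.

Set f=λy, z=hλ:
  k1=λy_n ⇒ h·k1=z·y_n;  k2=λ(1+7/12z)y_n ⇒ h·k2=z(1+7/12z)y_n
  y_{n+1}/y_n = 1 + 2/3z + 1/3z(1+7/12z) = 1 + z + 7/36z²
  ⇒ R(z) = 1 + z + 7/36z².

Find x<0 with |R(x)|<1.
x=-1.64: |R|=0.1170
R=1: x+7/36x²=0 ⇒ x=−36/7=-5.1429; min R=1−1/(4·7/36)=-0.2857>−1
Confirm numerically:
  x=-3.709: |R|=0.03409 <1
  x=-3.341: |R|=0.17056 <1
  x=-2.883: |R|=0.26684 <1
  x=-5.608: |R|=1.50721 >1
  x=-5.262: |R|=1.12190 >1
So |R|<1 on (-5.1429, 0).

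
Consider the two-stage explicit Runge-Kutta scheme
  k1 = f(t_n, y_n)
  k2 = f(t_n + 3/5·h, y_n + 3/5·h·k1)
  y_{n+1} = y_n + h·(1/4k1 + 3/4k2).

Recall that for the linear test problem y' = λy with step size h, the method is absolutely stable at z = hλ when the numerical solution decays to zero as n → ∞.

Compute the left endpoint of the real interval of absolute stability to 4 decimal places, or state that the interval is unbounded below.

Test eqn y'=λy, z=hλ:
  k1=λy_n ⇒ h·k1=z·y_n;  k2=λ(1+3/5z)y_n ⇒ h·k2=z(1+3/5z)y_n
  y_{n+1}/y_n = 1 + 1/4z + 3/4z(1+3/5z) = 1 + z + 9/20z²
  R(z) = 1 + z + 9/20z².

Need |R(x)|<1, x<0.
x=-1.63: |R|=0.5656
R=1: x+9/20x²=0 ⇒ x=−20/9=-2.2222; min R=1−1/(4·9/20)=0.4444>−1
Confirm numerically:
  x=-2.038: |R|=0.83105 <1
  x=-1.456: |R|=0.49797 <1
  x=-1.371: |R|=0.47484 <1
  x=-1.245: |R|=0.45251 <1
  x=-2.779: |R|=1.69628 >1
  x=-2.759: |R|=1.66644 >1
  x=-2.675: |R|=1.54503 >1
Interval (-2.2222, 0).

left endpoint -2.2222.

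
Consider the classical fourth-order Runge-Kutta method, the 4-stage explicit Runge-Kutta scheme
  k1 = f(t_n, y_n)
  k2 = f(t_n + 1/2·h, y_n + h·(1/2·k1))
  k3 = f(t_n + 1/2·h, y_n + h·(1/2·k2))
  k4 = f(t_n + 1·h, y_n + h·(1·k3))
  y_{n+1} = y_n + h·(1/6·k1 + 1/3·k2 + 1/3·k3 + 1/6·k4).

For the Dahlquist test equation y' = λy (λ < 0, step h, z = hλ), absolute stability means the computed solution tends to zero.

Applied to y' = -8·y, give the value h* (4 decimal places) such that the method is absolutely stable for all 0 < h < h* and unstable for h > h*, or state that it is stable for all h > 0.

With y'=λy (z=hλ):
  order 4, 4-stage ⇒ R(z)=1+z+z^2/2+z^3/6+z^4/24
  (e.g. R(-0.81)=0.44741, |R|=0.44741)

Find x<0 with |R(x)|<1.
x=-0.81: |R|=0.4474
|R(-2.7)|=0.8788 |R(-2.55)|=0.6995 |R(-2.32)|=0.4971
Bisect:
  x_lo=-3.1607 |R|=1.7302  x_hi=-0.2144 |R|=0.8071
  mid=-1.68755 |R|=0.27331 →hi
  mid=-2.42414 |R|=0.57873 →hi
  mid=-2.79244 |R|=1.01082 →lo
  mid=-2.60829 |R|=0.76432 →hi
  mid=-2.70036 |R|=0.87932 →hi
  mid=-2.74640 |R|=0.94293 →hi
  mid=-2.76942 |R|=0.97633 →hi
  ...
  [-2.78542,-2.78524] ⇒ x*=-2.7853
So |R|<1 on (-2.7853, 0).

(-2.7853,0); λ=-8 ⇒ h* = 0.3482.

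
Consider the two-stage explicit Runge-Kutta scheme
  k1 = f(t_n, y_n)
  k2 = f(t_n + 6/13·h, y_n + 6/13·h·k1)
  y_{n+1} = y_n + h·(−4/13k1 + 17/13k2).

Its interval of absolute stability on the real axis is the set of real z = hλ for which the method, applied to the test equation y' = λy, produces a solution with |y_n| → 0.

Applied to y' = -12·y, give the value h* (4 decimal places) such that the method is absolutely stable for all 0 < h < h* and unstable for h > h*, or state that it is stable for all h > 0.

With y'=λy (z=hλ):
  k1=λy_n ⇒ h·k1=z·y_n;  k2=λ(1+6/13z)y_n ⇒ h·k2=z(1+6/13z)y_n
  y_{n+1}/y_n = 1 − 4/13z + 17/13z(1+6/13z) = 1 + z + 102/169z²
  ⇒ R(z) = 1 + z + 102/169z².

Boundary: |R(x)|=1, x<0.
x=-0.31: |R|=0.7480
R=1: x+102/169x²=0 ⇒ x=−169/102=-1.6569; min R=1−1/(4·102/169)=0.5858>−1
Confirm numerically:
  x=-1.587: |R|=0.93308 <1
  x=-1.168: |R|=0.65538 <1
  x=-1.138: |R|=0.64362 <1
  x=-0.853: |R|=0.58615 <1
  x=-2.176: |R|=1.68180 >1
  x=-1.970: |R|=1.37232 >1
  x=-1.863: |R|=1.23178 >1
So |R|<1 on (-1.6569, 0).

(-1.6569,0); λ=-12 ⇒ h* = (169/102)/12 = 0.1381.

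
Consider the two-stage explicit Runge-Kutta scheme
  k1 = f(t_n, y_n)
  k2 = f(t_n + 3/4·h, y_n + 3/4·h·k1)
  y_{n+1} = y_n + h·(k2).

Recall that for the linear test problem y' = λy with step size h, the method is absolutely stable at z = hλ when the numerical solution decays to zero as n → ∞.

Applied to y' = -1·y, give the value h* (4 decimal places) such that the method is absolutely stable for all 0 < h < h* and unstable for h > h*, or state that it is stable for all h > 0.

On y'=λy, z=hλ:
  k1=λy_n ⇒ h·k1=z·y_n;  k2=λ(1+3/4z)y_n ⇒ h·k2=z(1+3/4z)y_n
  y_{n+1}/y_n = 1 + z(1+3/4z) = 1 + z + 3/4z²
  R(z) = 1 + z + 3/4z².

Solve |R(x)|<1 on ℝ⁻.
x=-1.09: |R|=0.8011
R=1: x+3/4x²=0 ⇒ x=−4/3=-1.3333; min R=1−1/(4·3/4)=0.6667>−1
Confirm numerically:
  x=-0.938: |R|=0.72188 <1
  x=-0.826: |R|=0.68571 <1
  x=-0.711: |R|=0.66814 <1
  x=-1.366: |R|=1.03347 >1
  x=-1.365: |R|=1.03242 >1
So |R|<1 on (-1.3333, 0).

(-1.3333,0); λ=-1 ⇒ h* = (4/3)/1 = 1.3333.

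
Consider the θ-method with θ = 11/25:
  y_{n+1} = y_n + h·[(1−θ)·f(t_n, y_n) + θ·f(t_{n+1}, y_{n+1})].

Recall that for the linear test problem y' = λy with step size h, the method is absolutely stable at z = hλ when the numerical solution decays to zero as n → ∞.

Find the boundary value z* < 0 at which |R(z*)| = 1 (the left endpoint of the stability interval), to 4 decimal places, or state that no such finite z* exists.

z* = -16.6667.

Set f=λy, z=hλ:
  y_{n+1} = y_n + z·[14/25·y_n + 11/25·y_{n+1}] ⇒ (1 − 11/25z)y_{n+1} = (1 + 14/25z)y_n
  Hence R(z) = (1 + 14/25z)/(1 − 11/25z).

Solve |R(x)|<1 on ℝ⁻.
x=-1.34: |R|=0.1570
R=−1: 1+14/25x = −1+11/25x ⇒ -3/25x=2 ⇒ x=2/(-3/25)=-16.6667
Confirm numerically:
  x=-13.907: |R|=0.95348 <1
  x=-10.339: |R|=0.86316 <1
  x=-9.266: |R|=0.82508 <1
  x=-17.230: |R|=1.00788 >1
  x=-17.024: |R|=1.00505 >1
Interval (-16.6667, 0).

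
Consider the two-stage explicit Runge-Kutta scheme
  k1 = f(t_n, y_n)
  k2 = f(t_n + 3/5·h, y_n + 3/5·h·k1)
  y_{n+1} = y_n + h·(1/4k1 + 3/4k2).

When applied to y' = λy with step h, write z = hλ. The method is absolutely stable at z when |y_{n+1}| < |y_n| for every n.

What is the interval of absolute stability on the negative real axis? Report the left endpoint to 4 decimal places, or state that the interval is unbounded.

z∈(-2.2222,0).

With y'=λy (z=hλ):
  k1=λy_n ⇒ h·k1=z·y_n;  k2=λ(1+3/5z)y_n ⇒ h·k2=z(1+3/5z)y_n
  y_{n+1}/y_n = 1 + 1/4z + 3/4z(1+3/5z) = 1 + z + 9/20z²
  Hence R(z) = 1 + z + 9/20z².

Need |R(x)|<1, x<0.
x=-1.24: |R|=0.4519
R=1: x+9/20x²=0 ⇒ x=−20/9=-2.2222; min R=1−1/(4·9/20)=0.4444>−1
Confirm numerically:
  x=-2.093: |R|=0.87829 <1
  x=-1.603: |R|=0.55332 <1
  x=-1.585: |R|=0.54550 <1
  x=-2.532: |R|=1.35296 >1
  x=-2.523: |R|=1.34149 >1
Stable set (-2.2222, 0).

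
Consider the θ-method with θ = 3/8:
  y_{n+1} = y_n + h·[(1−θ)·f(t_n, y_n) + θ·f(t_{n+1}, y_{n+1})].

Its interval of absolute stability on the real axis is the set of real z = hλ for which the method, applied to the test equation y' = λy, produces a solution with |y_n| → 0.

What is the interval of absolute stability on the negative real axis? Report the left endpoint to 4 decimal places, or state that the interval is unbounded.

With y'=λy (z=hλ):
  y_{n+1} = y_n + z·[5/8·y_n + 3/8·y_{n+1}] ⇒ (1 − 3/8z)y_{n+1} = (1 + 5/8z)y_n
  Hence R(z) = (1 + 5/8z)/(1 − 3/8z).

Find x<0 with |R(x)|<1.
x=-1.59: |R|=0.0039
R=−1: 1+5/8x = −1+3/8x ⇒ -1/4x=2 ⇒ x=2/(-1/4)=-8.0000
Confirm numerically:
  x=-5.736: |R|=0.82037 <1
  x=-4.195: |R|=0.63031 <1
  x=-3.748: |R|=0.55810 <1
  x=-8.523: |R|=1.03116 >1
  x=-8.360: |R|=1.02177 >1
  x=-8.073: |R|=1.00453 >1
Interval (-8.0000, 0).

(-8.0000, 0).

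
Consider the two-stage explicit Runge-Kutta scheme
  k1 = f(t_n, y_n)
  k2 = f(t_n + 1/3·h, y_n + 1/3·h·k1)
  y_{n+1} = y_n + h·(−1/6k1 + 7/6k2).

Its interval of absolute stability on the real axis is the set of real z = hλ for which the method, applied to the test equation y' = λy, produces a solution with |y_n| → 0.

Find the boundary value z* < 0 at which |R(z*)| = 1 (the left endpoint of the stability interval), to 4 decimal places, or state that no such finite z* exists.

Set f=λy, z=hλ:
  k1=λy_n ⇒ h·k1=z·y_n;  k2=λ(1+1/3z)y_n ⇒ h·k2=z(1+1/3z)y_n
  y_{n+1}/y_n = 1 − 1/6z + 7/6z(1+1/3z) = 1 + z + 7/18z²
  ⇒ R(z) = 1 + z + 7/18z².

Need |R(x)|<1, x<0.
x=-1.28: |R|=0.3572
R=1: x+7/18x²=0 ⇒ x=−18/7=-2.5714; min R=1−1/(4·7/18)=0.3571>−1
Confirm numerically:
  x=-2.025: |R|=0.56969 <1
  x=-1.212: |R|=0.35926 <1
  x=-1.164: |R|=0.36290 <1
  x=-2.938: |R|=1.41883 >1
  x=-2.746: |R|=1.18642 >1
So |R|<1 on (-2.5714, 0).

left endpoint -2.5714.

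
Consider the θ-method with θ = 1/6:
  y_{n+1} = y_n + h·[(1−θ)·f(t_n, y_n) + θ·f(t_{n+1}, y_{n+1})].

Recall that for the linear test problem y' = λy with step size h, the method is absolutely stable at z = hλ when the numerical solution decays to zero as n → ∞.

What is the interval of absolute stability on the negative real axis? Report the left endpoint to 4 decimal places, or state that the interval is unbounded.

Set f=λy, z=hλ:
  y_{n+1} = y_n + z·[5/6·y_n + 1/6·y_{n+1}] ⇒ (1 − 1/6z)y_{n+1} = (1 + 5/6z)y_n
  ⇒ R(z) = (1 + 5/6z)/(1 − 1/6z).

Boundary: |R(x)|=1, x<0.
x=-1.26: |R|=0.0413
R=−1: 1+5/6x = −1+1/6x ⇒ -2/3x=2 ⇒ x=2/(-2/3)=-3.0000
Confirm numerically:
  x=-2.528: |R|=0.77861 <1
  x=-2.249: |R|=0.63583 <1
  x=-2.145: |R|=0.58011 <1
  x=-1.574: |R|=0.24690 <1
  x=-3.507: |R|=1.21332 >1
  x=-3.330: |R|=1.14148 >1
  x=-3.280: |R|=1.12069 >1
Interval (-3.0000, 0).

z∈(-3.0000,0).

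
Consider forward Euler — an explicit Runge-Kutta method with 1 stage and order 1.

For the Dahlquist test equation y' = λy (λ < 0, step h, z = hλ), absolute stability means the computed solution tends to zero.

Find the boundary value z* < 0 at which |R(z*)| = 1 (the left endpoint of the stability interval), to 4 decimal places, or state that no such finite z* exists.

Test eqn y'=λy, z=hλ:
  order 1, 1-stage ⇒ R(z)=1+z
  (e.g. R(-0.68)=0.32000, |R|=0.32000)

Need |R(x)|<1, x<0.
x=-0.68: |R|=0.3200
|R(-2.38)|=1.3800 |R(-1.17)|=0.1700 |R(-0.94)|=0.0600
Bisect:
  x_lo=-2.8406 |R|=1.8406  x_hi=-0.1844 |R|=0.8156
  mid=-1.51248 |R|=0.51248 →hi
  mid=-2.17653 |R|=1.17653 →lo
  mid=-1.84451 |R|=0.84451 →hi
  mid=-2.01052 |R|=1.01052 →lo
  mid=-1.92751 |R|=0.92751 →hi
  mid=-1.96902 |R|=0.96902 →hi
  mid=-1.98977 |R|=0.98977 →hi
  mid=-2.00014 |R|=1.00014 →lo
  ...
  [-2.00014,-1.99998] ⇒ x*=-2.0000
So |R|<1 on (-2.0000, 0).

left endpoint -2.0000.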